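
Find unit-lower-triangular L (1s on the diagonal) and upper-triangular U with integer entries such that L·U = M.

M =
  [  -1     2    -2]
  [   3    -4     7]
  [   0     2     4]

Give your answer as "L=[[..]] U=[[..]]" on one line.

L=[[1,0,0],[-3,1,0],[0,1,1]] U=[[-1,2,-2],[0,2,1],[0,0,3]]

  R1 -= -3·R0 → [0,2,1]
  R2 -= 0·R0 → [0,2,4]
  R2 -= 1·R1 → [0,0,3]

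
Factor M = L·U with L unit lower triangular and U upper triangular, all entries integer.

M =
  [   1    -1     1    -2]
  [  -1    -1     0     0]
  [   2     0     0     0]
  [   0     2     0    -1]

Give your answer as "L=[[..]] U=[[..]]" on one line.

L=[[1,0,0,0],[-1,1,0,0],[2,-1,1,0],[0,-1,-1,1]] U=[[1,-1,1,-2],[0,-2,1,-2],[0,0,-1,2],[0,0,0,-1]]

  row1 -= -1·row0 → [0,-2,1,-2]
  row2 -= 2·row0 → [0,2,-2,4]
  row3 -= 0·row0 → [0,2,0,-1]
  row2 -= -1·row1 → [0,0,-1,2]
  row3 -= -1·row1 → [0,0,1,-3]
  row3 -= -1·row2 → [0,0,0,-1]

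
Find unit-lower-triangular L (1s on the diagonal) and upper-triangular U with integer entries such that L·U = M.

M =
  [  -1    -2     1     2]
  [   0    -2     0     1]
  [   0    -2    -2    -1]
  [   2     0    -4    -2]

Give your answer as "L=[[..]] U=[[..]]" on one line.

L=[[1,0,0,0],[0,1,0,0],[0,1,1,0],[-2,2,1,1]] U=[[-1,-2,1,2],[0,-2,0,1],[0,0,-2,-2],[0,0,0,2]]

  R1 -= 0·R0 → [0,-2,0,1]
  R2 -= 0·R0 → [0,-2,-2,-1]
  R3 -= -2·R0 → [0,-4,-2,2]
  R2 -= 1·R1 → [0,0,-2,-2]
  R3 -= 2·R1 → [0,0,-2,0]
  R3 -= 1·R2 → [0,0,0,2]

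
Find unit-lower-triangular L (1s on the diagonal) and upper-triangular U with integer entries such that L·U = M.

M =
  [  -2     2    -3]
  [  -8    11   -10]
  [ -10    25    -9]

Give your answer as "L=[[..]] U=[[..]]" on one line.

L=[[1,0,0],[4,1,0],[5,5,1]] U=[[-2,2,-3],[0,3,2],[0,0,-4]]

  r1 -= 4·r0 → [0,3,2]
  r2 -= 5·r0 → [0,15,6]
  r2 -= 5·r1 → [0,0,-4]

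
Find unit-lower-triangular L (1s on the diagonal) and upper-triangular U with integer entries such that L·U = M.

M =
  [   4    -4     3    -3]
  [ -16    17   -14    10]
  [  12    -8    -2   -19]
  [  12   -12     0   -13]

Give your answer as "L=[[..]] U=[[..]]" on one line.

  r1 -= -4·r0 → [0,1,-2,-2]
  r2 -= 3·r0 → [0,4,-11,-10]
  r3 -= 3·r0 → [0,0,-9,-4]
  r2 -= 4·r1 → [0,0,-3,-2]
  r3 -= 0·r1 → [0,0,-9,-4]
  r3 -= 3·r2 → [0,0,0,2]

L=[[1,0,0,0],[-4,1,0,0],[3,4,1,0],[3,0,3,1]] U=[[4,-4,3,-3],[0,1,-2,-2],[0,0,-3,-2],[0,0,0,2]]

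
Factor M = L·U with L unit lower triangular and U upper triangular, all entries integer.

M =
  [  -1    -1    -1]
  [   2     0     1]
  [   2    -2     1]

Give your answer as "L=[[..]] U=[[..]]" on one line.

L=[[1,0,0],[-2,1,0],[-2,2,1]] U=[[-1,-1,-1],[0,-2,-1],[0,0,1]]

  r1 -= -2·r0 → [0,-2,-1]
  r2 -= -2·r0 → [0,-4,-1]
  r2 -= 2·r1 → [0,0,1]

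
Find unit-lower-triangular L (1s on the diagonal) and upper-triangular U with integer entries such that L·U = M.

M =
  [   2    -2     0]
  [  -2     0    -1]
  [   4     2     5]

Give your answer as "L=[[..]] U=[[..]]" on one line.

L=[[1,0,0],[-1,1,0],[2,-3,1]] U=[[2,-2,0],[0,-2,-1],[0,0,2]]

  row1 -= -1·row0 → [0,-2,-1]
  row2 -= 2·row0 → [0,6,5]
  row2 -= -3·row1 → [0,0,2]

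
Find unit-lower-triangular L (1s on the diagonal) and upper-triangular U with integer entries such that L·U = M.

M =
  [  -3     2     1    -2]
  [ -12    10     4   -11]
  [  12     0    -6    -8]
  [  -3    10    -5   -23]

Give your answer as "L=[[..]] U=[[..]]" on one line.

L=[[1,0,0,0],[4,1,0,0],[-4,4,1,0],[1,4,3,1]] U=[[-3,2,1,-2],[0,2,0,-3],[0,0,-2,-4],[0,0,0,3]]

  r1 -= 4·r0 → [0,2,0,-3]
  r2 -= -4·r0 → [0,8,-2,-16]
  r3 -= 1·r0 → [0,8,-6,-21]
  r2 -= 4·r1 → [0,0,-2,-4]
  r3 -= 4·r1 → [0,0,-6,-9]
  r3 -= 3·r2 → [0,0,0,3]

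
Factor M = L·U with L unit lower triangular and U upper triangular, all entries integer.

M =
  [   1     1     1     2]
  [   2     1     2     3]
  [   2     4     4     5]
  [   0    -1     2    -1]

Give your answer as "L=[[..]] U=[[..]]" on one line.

L=[[1,0,0,0],[2,1,0,0],[2,-2,1,0],[0,1,1,1]] U=[[1,1,1,2],[0,-1,0,-1],[0,0,2,-1],[0,0,0,1]]

  row1 -= 2·row0 → [0,-1,0,-1]
  row2 -= 2·row0 → [0,2,2,1]
  row3 -= 0·row0 → [0,-1,2,-1]
  row2 -= -2·row1 → [0,0,2,-1]
  row3 -= 1·row1 → [0,0,2,0]
  row3 -= 1·row2 → [0,0,0,1]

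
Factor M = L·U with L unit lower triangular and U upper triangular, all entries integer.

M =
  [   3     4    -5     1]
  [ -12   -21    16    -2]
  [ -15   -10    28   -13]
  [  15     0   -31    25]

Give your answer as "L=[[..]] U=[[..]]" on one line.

  row1 -= -4·row0 → [0,-5,-4,2]
  row2 -= -5·row0 → [0,10,3,-8]
  row3 -= 5·row0 → [0,-20,-6,20]
  row2 -= -2·row1 → [0,0,-5,-4]
  row3 -= 4·row1 → [0,0,10,12]
  row3 -= -2·row2 → [0,0,0,4]

L=[[1,0,0,0],[-4,1,0,0],[-5,-2,1,0],[5,4,-2,1]] U=[[3,4,-5,1],[0,-5,-4,2],[0,0,-5,-4],[0,0,0,4]]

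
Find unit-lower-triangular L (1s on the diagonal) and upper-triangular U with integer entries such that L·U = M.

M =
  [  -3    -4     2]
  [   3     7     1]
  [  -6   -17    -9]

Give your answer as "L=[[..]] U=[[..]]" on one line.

L=[[1,0,0],[-1,1,0],[2,-3,1]] U=[[-3,-4,2],[0,3,3],[0,0,-4]]

  r1 -= -1·r0 → [0,3,3]
  r2 -= 2·r0 → [0,-9,-13]
  r2 -= -3·r1 → [0,0,-4]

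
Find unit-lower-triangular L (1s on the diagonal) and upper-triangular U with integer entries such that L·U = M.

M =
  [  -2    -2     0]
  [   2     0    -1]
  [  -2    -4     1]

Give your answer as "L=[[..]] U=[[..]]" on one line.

  R1 -= -1·R0 → [0,-2,-1]
  R2 -= 1·R0 → [0,-2,1]
  R2 -= 1·R1 → [0,0,2]

L=[[1,0,0],[-1,1,0],[1,1,1]] U=[[-2,-2,0],[0,-2,-1],[0,0,2]]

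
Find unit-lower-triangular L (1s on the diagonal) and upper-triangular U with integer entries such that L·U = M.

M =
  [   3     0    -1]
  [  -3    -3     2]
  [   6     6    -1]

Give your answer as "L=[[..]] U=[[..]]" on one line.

L=[[1,0,0],[-1,1,0],[2,-2,1]] U=[[3,0,-1],[0,-3,1],[0,0,3]]

  row1 -= -1·row0 → [0,-3,1]
  row2 -= 2·row0 → [0,6,1]
  row2 -= -2·row1 → [0,0,3]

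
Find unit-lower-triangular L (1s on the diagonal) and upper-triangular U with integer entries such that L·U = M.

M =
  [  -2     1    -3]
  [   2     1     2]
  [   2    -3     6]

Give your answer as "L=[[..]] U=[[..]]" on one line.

L=[[1,0,0],[-1,1,0],[-1,-1,1]] U=[[-2,1,-3],[0,2,-1],[0,0,2]]

  r1 -= -1·r0 → [0,2,-1]
  r2 -= -1·r0 → [0,-2,3]
  r2 -= -1·r1 → [0,0,2]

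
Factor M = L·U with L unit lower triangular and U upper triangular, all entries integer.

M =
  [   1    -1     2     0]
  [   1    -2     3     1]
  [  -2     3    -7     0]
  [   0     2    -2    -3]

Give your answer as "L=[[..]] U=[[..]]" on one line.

L=[[1,0,0,0],[1,1,0,0],[-2,-1,1,0],[0,-2,0,1]] U=[[1,-1,2,0],[0,-1,1,1],[0,0,-2,1],[0,0,0,-1]]

  R1 -= 1·R0 → [0,-1,1,1]
  R2 -= -2·R0 → [0,1,-3,0]
  R3 -= 0·R0 → [0,2,-2,-3]
  R2 -= -1·R1 → [0,0,-2,1]
  R3 -= -2·R1 → [0,0,0,-1]
  R3 -= 0·R2 → [0,0,0,-1]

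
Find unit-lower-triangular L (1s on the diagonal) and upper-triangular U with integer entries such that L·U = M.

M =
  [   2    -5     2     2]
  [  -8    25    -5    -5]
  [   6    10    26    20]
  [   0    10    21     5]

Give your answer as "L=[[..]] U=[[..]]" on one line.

L=[[1,0,0,0],[-4,1,0,0],[3,5,1,0],[0,2,3,1]] U=[[2,-5,2,2],[0,5,3,3],[0,0,5,-1],[0,0,0,2]]

  R1 -= -4·R0 → [0,5,3,3]
  R2 -= 3·R0 → [0,25,20,14]
  R3 -= 0·R0 → [0,10,21,5]
  R2 -= 5·R1 → [0,0,5,-1]
  R3 -= 2·R1 → [0,0,15,-1]
  R3 -= 3·R2 → [0,0,0,2]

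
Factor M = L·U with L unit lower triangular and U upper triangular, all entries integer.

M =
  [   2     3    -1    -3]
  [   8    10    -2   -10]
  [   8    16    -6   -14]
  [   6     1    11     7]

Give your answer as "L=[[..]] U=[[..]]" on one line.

L=[[1,0,0,0],[4,1,0,0],[4,-2,1,0],[3,4,3,1]] U=[[2,3,-1,-3],[0,-2,2,2],[0,0,2,2],[0,0,0,2]]

  R1 -= 4·R0 → [0,-2,2,2]
  R2 -= 4·R0 → [0,4,-2,-2]
  R3 -= 3·R0 → [0,-8,14,16]
  R2 -= -2·R1 → [0,0,2,2]
  R3 -= 4·R1 → [0,0,6,8]
  R3 -= 3·R2 → [0,0,0,2]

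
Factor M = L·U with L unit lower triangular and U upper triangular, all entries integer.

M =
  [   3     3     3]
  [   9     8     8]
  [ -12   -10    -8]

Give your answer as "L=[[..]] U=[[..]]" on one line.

  r1 -= 3·r0 → [0,-1,-1]
  r2 -= -4·r0 → [0,2,4]
  r2 -= -2·r1 → [0,0,2]

L=[[1,0,0],[3,1,0],[-4,-2,1]] U=[[3,3,3],[0,-1,-1],[0,0,2]]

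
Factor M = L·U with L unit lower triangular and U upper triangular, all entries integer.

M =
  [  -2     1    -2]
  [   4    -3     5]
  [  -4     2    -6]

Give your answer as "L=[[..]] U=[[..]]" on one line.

  R1 -= -2·R0 → [0,-1,1]
  R2 -= 2·R0 → [0,0,-2]
  R2 -= 0·R1 → [0,0,-2]

L=[[1,0,0],[-2,1,0],[2,0,1]] U=[[-2,1,-2],[0,-1,1],[0,0,-2]]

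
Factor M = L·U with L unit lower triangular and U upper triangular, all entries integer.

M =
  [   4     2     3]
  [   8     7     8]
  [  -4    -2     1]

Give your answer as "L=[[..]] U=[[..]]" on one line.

  R1 -= 2·R0 → [0,3,2]
  R2 -= -1·R0 → [0,0,4]
  R2 -= 0·R1 → [0,0,4]

L=[[1,0,0],[2,1,0],[-1,0,1]] U=[[4,2,3],[0,3,2],[0,0,4]]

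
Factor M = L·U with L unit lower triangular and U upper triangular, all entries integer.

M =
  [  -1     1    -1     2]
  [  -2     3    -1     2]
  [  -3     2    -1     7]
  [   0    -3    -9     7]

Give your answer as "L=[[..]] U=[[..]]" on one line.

  r1 -= 2·r0 → [0,1,1,-2]
  r2 -= 3·r0 → [0,-1,2,1]
  r3 -= 0·r0 → [0,-3,-9,7]
  r2 -= -1·r1 → [0,0,3,-1]
  r3 -= -3·r1 → [0,0,-6,1]
  r3 -= -2·r2 → [0,0,0,-1]

L=[[1,0,0,0],[2,1,0,0],[3,-1,1,0],[0,-3,-2,1]] U=[[-1,1,-1,2],[0,1,1,-2],[0,0,3,-1],[0,0,0,-1]]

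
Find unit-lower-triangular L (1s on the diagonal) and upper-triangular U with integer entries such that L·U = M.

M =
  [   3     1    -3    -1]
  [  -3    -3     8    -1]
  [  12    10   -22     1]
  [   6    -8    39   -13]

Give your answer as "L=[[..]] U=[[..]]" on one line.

  r1 -= -1·r0 → [0,-2,5,-2]
  r2 -= 4·r0 → [0,6,-10,5]
  r3 -= 2·r0 → [0,-10,45,-11]
  r2 -= -3·r1 → [0,0,5,-1]
  r3 -= 5·r1 → [0,0,20,-1]
  r3 -= 4·r2 → [0,0,0,3]

L=[[1,0,0,0],[-1,1,0,0],[4,-3,1,0],[2,5,4,1]] U=[[3,1,-3,-1],[0,-2,5,-2],[0,0,5,-1],[0,0,0,3]]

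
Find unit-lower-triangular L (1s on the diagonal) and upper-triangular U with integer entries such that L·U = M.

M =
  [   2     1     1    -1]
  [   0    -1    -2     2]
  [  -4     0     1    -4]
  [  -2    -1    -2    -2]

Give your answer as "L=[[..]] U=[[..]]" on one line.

L=[[1,0,0,0],[0,1,0,0],[-2,-2,1,0],[-1,0,1,1]] U=[[2,1,1,-1],[0,-1,-2,2],[0,0,-1,-2],[0,0,0,-1]]

  row1 -= 0·row0 → [0,-1,-2,2]
  row2 -= -2·row0 → [0,2,3,-6]
  row3 -= -1·row0 → [0,0,-1,-3]
  row2 -= -2·row1 → [0,0,-1,-2]
  row3 -= 0·row1 → [0,0,-1,-3]
  row3 -= 1·row2 → [0,0,0,-1]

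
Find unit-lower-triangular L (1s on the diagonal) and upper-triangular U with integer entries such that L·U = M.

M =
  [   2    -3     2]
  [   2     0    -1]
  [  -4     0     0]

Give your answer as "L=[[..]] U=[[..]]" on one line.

L=[[1,0,0],[1,1,0],[-2,-2,1]] U=[[2,-3,2],[0,3,-3],[0,0,-2]]

  row1 -= 1·row0 → [0,3,-3]
  row2 -= -2·row0 → [0,-6,4]
  row2 -= -2·row1 → [0,0,-2]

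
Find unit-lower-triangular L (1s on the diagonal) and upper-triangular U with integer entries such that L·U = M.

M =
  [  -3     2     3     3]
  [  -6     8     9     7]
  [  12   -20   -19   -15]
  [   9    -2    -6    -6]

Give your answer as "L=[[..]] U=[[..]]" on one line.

  r1 -= 2·r0 → [0,4,3,1]
  r2 -= -4·r0 → [0,-12,-7,-3]
  r3 -= -3·r0 → [0,4,3,3]
  r2 -= -3·r1 → [0,0,2,0]
  r3 -= 1·r1 → [0,0,0,2]
  r3 -= 0·r2 → [0,0,0,2]

L=[[1,0,0,0],[2,1,0,0],[-4,-3,1,0],[-3,1,0,1]] U=[[-3,2,3,3],[0,4,3,1],[0,0,2,0],[0,0,0,2]]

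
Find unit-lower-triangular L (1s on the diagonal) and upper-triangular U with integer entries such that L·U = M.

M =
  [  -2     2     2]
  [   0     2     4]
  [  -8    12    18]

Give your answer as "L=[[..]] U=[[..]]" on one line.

L=[[1,0,0],[0,1,0],[4,2,1]] U=[[-2,2,2],[0,2,4],[0,0,2]]

  R1 -= 0·R0 → [0,2,4]
  R2 -= 4·R0 → [0,4,10]
  R2 -= 2·R1 → [0,0,2]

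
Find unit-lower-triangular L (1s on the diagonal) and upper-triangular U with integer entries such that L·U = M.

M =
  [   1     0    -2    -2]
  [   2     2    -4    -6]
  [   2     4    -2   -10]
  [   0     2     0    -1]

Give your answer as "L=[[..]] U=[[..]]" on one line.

  R1 -= 2·R0 → [0,2,0,-2]
  R2 -= 2·R0 → [0,4,2,-6]
  R3 -= 0·R0 → [0,2,0,-1]
  R2 -= 2·R1 → [0,0,2,-2]
  R3 -= 1·R1 → [0,0,0,1]
  R3 -= 0·R2 → [0,0,0,1]

L=[[1,0,0,0],[2,1,0,0],[2,2,1,0],[0,1,0,1]] U=[[1,0,-2,-2],[0,2,0,-2],[0,0,2,-2],[0,0,0,1]]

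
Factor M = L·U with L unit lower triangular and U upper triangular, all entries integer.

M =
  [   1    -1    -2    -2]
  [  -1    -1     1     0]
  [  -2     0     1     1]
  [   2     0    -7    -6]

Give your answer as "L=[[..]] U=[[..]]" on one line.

  r1 -= -1·r0 → [0,-2,-1,-2]
  r2 -= -2·r0 → [0,-2,-3,-3]
  r3 -= 2·r0 → [0,2,-3,-2]
  r2 -= 1·r1 → [0,0,-2,-1]
  r3 -= -1·r1 → [0,0,-4,-4]
  r3 -= 2·r2 → [0,0,0,-2]

L=[[1,0,0,0],[-1,1,0,0],[-2,1,1,0],[2,-1,2,1]] U=[[1,-1,-2,-2],[0,-2,-1,-2],[0,0,-2,-1],[0,0,0,-2]]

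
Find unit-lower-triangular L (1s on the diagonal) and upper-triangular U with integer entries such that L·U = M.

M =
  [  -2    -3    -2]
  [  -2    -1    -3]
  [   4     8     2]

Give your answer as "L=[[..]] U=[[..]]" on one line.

  row1 -= 1·row0 → [0,2,-1]
  row2 -= -2·row0 → [0,2,-2]
  row2 -= 1·row1 → [0,0,-1]

L=[[1,0,0],[1,1,0],[-2,1,1]] U=[[-2,-3,-2],[0,2,-1],[0,0,-1]]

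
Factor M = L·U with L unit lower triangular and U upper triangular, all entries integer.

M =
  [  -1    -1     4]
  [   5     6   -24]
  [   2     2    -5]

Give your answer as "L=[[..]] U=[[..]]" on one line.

  row1 -= -5·row0 → [0,1,-4]
  row2 -= -2·row0 → [0,0,3]
  row2 -= 0·row1 → [0,0,3]

L=[[1,0,0],[-5,1,0],[-2,0,1]] U=[[-1,-1,4],[0,1,-4],[0,0,3]]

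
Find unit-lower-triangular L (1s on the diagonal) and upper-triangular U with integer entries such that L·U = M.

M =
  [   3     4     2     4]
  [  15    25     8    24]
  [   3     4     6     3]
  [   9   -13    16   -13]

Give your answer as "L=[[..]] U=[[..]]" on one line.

  R1 -= 5·R0 → [0,5,-2,4]
  R2 -= 1·R0 → [0,0,4,-1]
  R3 -= 3·R0 → [0,-25,10,-25]
  R2 -= 0·R1 → [0,0,4,-1]
  R3 -= -5·R1 → [0,0,0,-5]
  R3 -= 0·R2 → [0,0,0,-5]

L=[[1,0,0,0],[5,1,0,0],[1,0,1,0],[3,-5,0,1]] U=[[3,4,2,4],[0,5,-2,4],[0,0,4,-1],[0,0,0,-5]]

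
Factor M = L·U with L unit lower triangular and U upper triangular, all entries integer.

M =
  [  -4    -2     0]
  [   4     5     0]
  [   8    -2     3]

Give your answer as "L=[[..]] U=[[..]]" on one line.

  r1 -= -1·r0 → [0,3,0]
  r2 -= -2·r0 → [0,-6,3]
  r2 -= -2·r1 → [0,0,3]

L=[[1,0,0],[-1,1,0],[-2,-2,1]] U=[[-4,-2,0],[0,3,0],[0,0,3]]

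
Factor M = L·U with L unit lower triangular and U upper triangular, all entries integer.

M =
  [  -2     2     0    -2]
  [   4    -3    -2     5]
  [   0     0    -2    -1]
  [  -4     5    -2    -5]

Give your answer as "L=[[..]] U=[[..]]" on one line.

L=[[1,0,0,0],[-2,1,0,0],[0,0,1,0],[2,1,0,1]] U=[[-2,2,0,-2],[0,1,-2,1],[0,0,-2,-1],[0,0,0,-2]]

  r1 -= -2·r0 → [0,1,-2,1]
  r2 -= 0·r0 → [0,0,-2,-1]
  r3 -= 2·r0 → [0,1,-2,-1]
  r2 -= 0·r1 → [0,0,-2,-1]
  r3 -= 1·r1 → [0,0,0,-2]
  r3 -= 0·r2 → [0,0,0,-2]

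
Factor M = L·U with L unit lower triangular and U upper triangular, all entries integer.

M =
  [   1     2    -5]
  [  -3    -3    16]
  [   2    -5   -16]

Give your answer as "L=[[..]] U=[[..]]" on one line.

  r1 -= -3·r0 → [0,3,1]
  r2 -= 2·r0 → [0,-9,-6]
  r2 -= -3·r1 → [0,0,-3]

L=[[1,0,0],[-3,1,0],[2,-3,1]] U=[[1,2,-5],[0,3,1],[0,0,-3]]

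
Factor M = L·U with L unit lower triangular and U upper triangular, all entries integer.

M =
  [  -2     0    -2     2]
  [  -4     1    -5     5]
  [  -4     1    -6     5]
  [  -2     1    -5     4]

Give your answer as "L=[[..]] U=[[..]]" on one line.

  row1 -= 2·row0 → [0,1,-1,1]
  row2 -= 2·row0 → [0,1,-2,1]
  row3 -= 1·row0 → [0,1,-3,2]
  row2 -= 1·row1 → [0,0,-1,0]
  row3 -= 1·row1 → [0,0,-2,1]
  row3 -= 2·row2 → [0,0,0,1]

L=[[1,0,0,0],[2,1,0,0],[2,1,1,0],[1,1,2,1]] U=[[-2,0,-2,2],[0,1,-1,1],[0,0,-1,0],[0,0,0,1]]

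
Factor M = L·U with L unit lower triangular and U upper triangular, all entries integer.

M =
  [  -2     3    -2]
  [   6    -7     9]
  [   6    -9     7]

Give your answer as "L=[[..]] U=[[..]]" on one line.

  R1 -= -3·R0 → [0,2,3]
  R2 -= -3·R0 → [0,0,1]
  R2 -= 0·R1 → [0,0,1]

L=[[1,0,0],[-3,1,0],[-3,0,1]] U=[[-2,3,-2],[0,2,3],[0,0,1]]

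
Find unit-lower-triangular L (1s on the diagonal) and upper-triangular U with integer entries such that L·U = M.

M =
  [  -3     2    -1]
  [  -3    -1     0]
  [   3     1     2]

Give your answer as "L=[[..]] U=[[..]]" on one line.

L=[[1,0,0],[1,1,0],[-1,-1,1]] U=[[-3,2,-1],[0,-3,1],[0,0,2]]

  R1 -= 1·R0 → [0,-3,1]
  R2 -= -1·R0 → [0,3,1]
  R2 -= -1·R1 → [0,0,2]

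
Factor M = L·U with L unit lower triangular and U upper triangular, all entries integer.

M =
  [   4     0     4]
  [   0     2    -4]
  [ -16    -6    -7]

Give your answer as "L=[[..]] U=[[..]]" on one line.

  r1 -= 0·r0 → [0,2,-4]
  r2 -= -4·r0 → [0,-6,9]
  r2 -= -3·r1 → [0,0,-3]

L=[[1,0,0],[0,1,0],[-4,-3,1]] U=[[4,0,4],[0,2,-4],[0,0,-3]]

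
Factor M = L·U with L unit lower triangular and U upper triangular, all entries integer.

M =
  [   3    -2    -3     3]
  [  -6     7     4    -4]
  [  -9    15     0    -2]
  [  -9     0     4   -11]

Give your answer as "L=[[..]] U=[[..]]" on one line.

L=[[1,0,0,0],[-2,1,0,0],[-3,3,1,0],[-3,-2,3,1]] U=[[3,-2,-3,3],[0,3,-2,2],[0,0,-3,1],[0,0,0,-1]]

  R1 -= -2·R0 → [0,3,-2,2]
  R2 -= -3·R0 → [0,9,-9,7]
  R3 -= -3·R0 → [0,-6,-5,-2]
  R2 -= 3·R1 → [0,0,-3,1]
  R3 -= -2·R1 → [0,0,-9,2]
  R3 -= 3·R2 → [0,0,0,-1]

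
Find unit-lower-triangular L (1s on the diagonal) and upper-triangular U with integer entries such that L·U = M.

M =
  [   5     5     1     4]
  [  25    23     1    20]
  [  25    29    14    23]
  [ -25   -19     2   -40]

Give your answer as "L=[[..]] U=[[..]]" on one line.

  R1 -= 5·R0 → [0,-2,-4,0]
  R2 -= 5·R0 → [0,4,9,3]
  R3 -= -5·R0 → [0,6,7,-20]
  R2 -= -2·R1 → [0,0,1,3]
  R3 -= -3·R1 → [0,0,-5,-20]
  R3 -= -5·R2 → [0,0,0,-5]

L=[[1,0,0,0],[5,1,0,0],[5,-2,1,0],[-5,-3,-5,1]] U=[[5,5,1,4],[0,-2,-4,0],[0,0,1,3],[0,0,0,-5]]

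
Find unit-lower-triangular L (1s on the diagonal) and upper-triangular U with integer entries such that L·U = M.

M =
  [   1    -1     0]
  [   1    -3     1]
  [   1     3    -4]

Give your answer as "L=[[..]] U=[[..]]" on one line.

  R1 -= 1·R0 → [0,-2,1]
  R2 -= 1·R0 → [0,4,-4]
  R2 -= -2·R1 → [0,0,-2]

L=[[1,0,0],[1,1,0],[1,-2,1]] U=[[1,-1,0],[0,-2,1],[0,0,-2]]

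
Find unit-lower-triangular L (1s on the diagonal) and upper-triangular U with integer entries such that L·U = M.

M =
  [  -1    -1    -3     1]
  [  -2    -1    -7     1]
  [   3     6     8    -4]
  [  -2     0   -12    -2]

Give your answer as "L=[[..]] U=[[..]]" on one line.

L=[[1,0,0,0],[2,1,0,0],[-3,3,1,0],[2,2,-2,1]] U=[[-1,-1,-3,1],[0,1,-1,-1],[0,0,2,2],[0,0,0,2]]

  row1 -= 2·row0 → [0,1,-1,-1]
  row2 -= -3·row0 → [0,3,-1,-1]
  row3 -= 2·row0 → [0,2,-6,-4]
  row2 -= 3·row1 → [0,0,2,2]
  row3 -= 2·row1 → [0,0,-4,-2]
  row3 -= -2·row2 → [0,0,0,2]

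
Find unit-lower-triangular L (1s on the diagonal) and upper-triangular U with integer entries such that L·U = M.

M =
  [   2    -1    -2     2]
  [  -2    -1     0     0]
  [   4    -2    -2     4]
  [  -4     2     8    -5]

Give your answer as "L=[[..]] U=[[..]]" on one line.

  row1 -= -1·row0 → [0,-2,-2,2]
  row2 -= 2·row0 → [0,0,2,0]
  row3 -= -2·row0 → [0,0,4,-1]
  row2 -= 0·row1 → [0,0,2,0]
  row3 -= 0·row1 → [0,0,4,-1]
  row3 -= 2·row2 → [0,0,0,-1]

L=[[1,0,0,0],[-1,1,0,0],[2,0,1,0],[-2,0,2,1]] U=[[2,-1,-2,2],[0,-2,-2,2],[0,0,2,0],[0,0,0,-1]]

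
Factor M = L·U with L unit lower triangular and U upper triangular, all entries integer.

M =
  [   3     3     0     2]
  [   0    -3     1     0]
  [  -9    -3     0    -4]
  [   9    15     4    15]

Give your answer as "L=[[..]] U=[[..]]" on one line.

  row1 -= 0·row0 → [0,-3,1,0]
  row2 -= -3·row0 → [0,6,0,2]
  row3 -= 3·row0 → [0,6,4,9]
  row2 -= -2·row1 → [0,0,2,2]
  row3 -= -2·row1 → [0,0,6,9]
  row3 -= 3·row2 → [0,0,0,3]

L=[[1,0,0,0],[0,1,0,0],[-3,-2,1,0],[3,-2,3,1]] U=[[3,3,0,2],[0,-3,1,0],[0,0,2,2],[0,0,0,3]]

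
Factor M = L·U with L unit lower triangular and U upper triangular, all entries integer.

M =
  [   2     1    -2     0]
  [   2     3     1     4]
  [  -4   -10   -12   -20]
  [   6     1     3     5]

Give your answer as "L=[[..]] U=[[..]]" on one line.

L=[[1,0,0,0],[1,1,0,0],[-2,-4,1,0],[3,-1,-3,1]] U=[[2,1,-2,0],[0,2,3,4],[0,0,-4,-4],[0,0,0,-3]]

  row1 -= 1·row0 → [0,2,3,4]
  row2 -= -2·row0 → [0,-8,-16,-20]
  row3 -= 3·row0 → [0,-2,9,5]
  row2 -= -4·row1 → [0,0,-4,-4]
  row3 -= -1·row1 → [0,0,12,9]
  row3 -= -3·row2 → [0,0,0,-3]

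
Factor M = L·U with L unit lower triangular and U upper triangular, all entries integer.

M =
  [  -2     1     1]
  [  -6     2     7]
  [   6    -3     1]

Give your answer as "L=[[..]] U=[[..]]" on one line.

L=[[1,0,0],[3,1,0],[-3,0,1]] U=[[-2,1,1],[0,-1,4],[0,0,4]]

  R1 -= 3·R0 → [0,-1,4]
  R2 -= -3·R0 → [0,0,4]
  R2 -= 0·R1 → [0,0,4]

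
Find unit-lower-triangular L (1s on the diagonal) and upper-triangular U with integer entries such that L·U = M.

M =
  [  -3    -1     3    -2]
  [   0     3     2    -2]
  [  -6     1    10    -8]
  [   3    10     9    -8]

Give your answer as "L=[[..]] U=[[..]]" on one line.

L=[[1,0,0,0],[0,1,0,0],[2,1,1,0],[-1,3,3,1]] U=[[-3,-1,3,-2],[0,3,2,-2],[0,0,2,-2],[0,0,0,2]]

  row1 -= 0·row0 → [0,3,2,-2]
  row2 -= 2·row0 → [0,3,4,-4]
  row3 -= -1·row0 → [0,9,12,-10]
  row2 -= 1·row1 → [0,0,2,-2]
  row3 -= 3·row1 → [0,0,6,-4]
  row3 -= 3·row2 → [0,0,0,2]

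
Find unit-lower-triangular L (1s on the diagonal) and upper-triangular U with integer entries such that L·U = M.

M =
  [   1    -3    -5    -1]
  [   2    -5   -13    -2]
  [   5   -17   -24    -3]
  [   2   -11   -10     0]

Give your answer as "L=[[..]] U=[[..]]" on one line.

L=[[1,0,0,0],[2,1,0,0],[5,-2,1,0],[2,-5,3,1]] U=[[1,-3,-5,-1],[0,1,-3,0],[0,0,-5,2],[0,0,0,-4]]

  row1 -= 2·row0 → [0,1,-3,0]
  row2 -= 5·row0 → [0,-2,1,2]
  row3 -= 2·row0 → [0,-5,0,2]
  row2 -= -2·row1 → [0,0,-5,2]
  row3 -= -5·row1 → [0,0,-15,2]
  row3 -= 3·row2 → [0,0,0,-4]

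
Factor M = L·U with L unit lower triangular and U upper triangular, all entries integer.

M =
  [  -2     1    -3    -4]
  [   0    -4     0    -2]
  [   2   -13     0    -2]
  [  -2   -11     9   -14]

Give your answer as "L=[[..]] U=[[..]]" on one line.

L=[[1,0,0,0],[0,1,0,0],[-1,3,1,0],[1,3,-4,1]] U=[[-2,1,-3,-4],[0,-4,0,-2],[0,0,-3,0],[0,0,0,-4]]

  row1 -= 0·row0 → [0,-4,0,-2]
  row2 -= -1·row0 → [0,-12,-3,-6]
  row3 -= 1·row0 → [0,-12,12,-10]
  row2 -= 3·row1 → [0,0,-3,0]
  row3 -= 3·row1 → [0,0,12,-4]
  row3 -= -4·row2 → [0,0,0,-4]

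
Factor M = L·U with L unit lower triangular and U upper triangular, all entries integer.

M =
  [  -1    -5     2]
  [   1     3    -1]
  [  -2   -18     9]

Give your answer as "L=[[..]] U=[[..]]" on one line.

L=[[1,0,0],[-1,1,0],[2,4,1]] U=[[-1,-5,2],[0,-2,1],[0,0,1]]

  r1 -= -1·r0 → [0,-2,1]
  r2 -= 2·r0 → [0,-8,5]
  r2 -= 4·r1 → [0,0,1]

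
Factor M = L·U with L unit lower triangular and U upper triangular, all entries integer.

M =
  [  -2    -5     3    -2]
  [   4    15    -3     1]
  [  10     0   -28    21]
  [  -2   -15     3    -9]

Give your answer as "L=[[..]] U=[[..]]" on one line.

L=[[1,0,0,0],[-2,1,0,0],[-5,-5,1,0],[1,-2,3,1]] U=[[-2,-5,3,-2],[0,5,3,-3],[0,0,2,-4],[0,0,0,-1]]

  r1 -= -2·r0 → [0,5,3,-3]
  r2 -= -5·r0 → [0,-25,-13,11]
  r3 -= 1·r0 → [0,-10,0,-7]
  r2 -= -5·r1 → [0,0,2,-4]
  r3 -= -2·r1 → [0,0,6,-13]
  r3 -= 3·r2 → [0,0,0,-1]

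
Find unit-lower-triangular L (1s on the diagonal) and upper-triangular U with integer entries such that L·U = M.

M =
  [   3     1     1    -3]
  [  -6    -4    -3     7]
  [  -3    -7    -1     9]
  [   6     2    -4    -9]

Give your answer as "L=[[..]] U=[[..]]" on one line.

  r1 -= -2·r0 → [0,-2,-1,1]
  r2 -= -1·r0 → [0,-6,0,6]
  r3 -= 2·r0 → [0,0,-6,-3]
  r2 -= 3·r1 → [0,0,3,3]
  r3 -= 0·r1 → [0,0,-6,-3]
  r3 -= -2·r2 → [0,0,0,3]

L=[[1,0,0,0],[-2,1,0,0],[-1,3,1,0],[2,0,-2,1]] U=[[3,1,1,-3],[0,-2,-1,1],[0,0,3,3],[0,0,0,3]]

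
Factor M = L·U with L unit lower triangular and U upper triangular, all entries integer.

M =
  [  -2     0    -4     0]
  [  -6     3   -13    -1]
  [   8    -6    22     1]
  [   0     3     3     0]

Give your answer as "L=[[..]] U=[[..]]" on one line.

  r1 -= 3·r0 → [0,3,-1,-1]
  r2 -= -4·r0 → [0,-6,6,1]
  r3 -= 0·r0 → [0,3,3,0]
  r2 -= -2·r1 → [0,0,4,-1]
  r3 -= 1·r1 → [0,0,4,1]
  r3 -= 1·r2 → [0,0,0,2]

L=[[1,0,0,0],[3,1,0,0],[-4,-2,1,0],[0,1,1,1]] U=[[-2,0,-4,0],[0,3,-1,-1],[0,0,4,-1],[0,0,0,2]]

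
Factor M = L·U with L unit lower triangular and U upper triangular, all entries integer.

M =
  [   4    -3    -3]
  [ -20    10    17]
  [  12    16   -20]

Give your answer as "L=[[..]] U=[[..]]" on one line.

  r1 -= -5·r0 → [0,-5,2]
  r2 -= 3·r0 → [0,25,-11]
  r2 -= -5·r1 → [0,0,-1]

L=[[1,0,0],[-5,1,0],[3,-5,1]] U=[[4,-3,-3],[0,-5,2],[0,0,-1]]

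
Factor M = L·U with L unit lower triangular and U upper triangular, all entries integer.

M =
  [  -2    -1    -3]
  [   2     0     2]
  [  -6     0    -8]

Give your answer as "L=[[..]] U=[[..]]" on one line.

  R1 -= -1·R0 → [0,-1,-1]
  R2 -= 3·R0 → [0,3,1]
  R2 -= -3·R1 → [0,0,-2]

L=[[1,0,0],[-1,1,0],[3,-3,1]] U=[[-2,-1,-3],[0,-1,-1],[0,0,-2]]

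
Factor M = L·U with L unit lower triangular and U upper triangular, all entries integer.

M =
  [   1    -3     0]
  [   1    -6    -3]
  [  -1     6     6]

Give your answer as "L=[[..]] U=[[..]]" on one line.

  row1 -= 1·row0 → [0,-3,-3]
  row2 -= -1·row0 → [0,3,6]
  row2 -= -1·row1 → [0,0,3]

L=[[1,0,0],[1,1,0],[-1,-1,1]] U=[[1,-3,0],[0,-3,-3],[0,0,3]]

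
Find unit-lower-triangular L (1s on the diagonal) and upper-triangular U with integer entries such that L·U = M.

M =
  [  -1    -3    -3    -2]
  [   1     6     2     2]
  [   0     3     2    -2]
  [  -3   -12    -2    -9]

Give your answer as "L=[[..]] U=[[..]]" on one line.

L=[[1,0,0,0],[-1,1,0,0],[0,1,1,0],[3,-1,2,1]] U=[[-1,-3,-3,-2],[0,3,-1,0],[0,0,3,-2],[0,0,0,1]]

  row1 -= -1·row0 → [0,3,-1,0]
  row2 -= 0·row0 → [0,3,2,-2]
  row3 -= 3·row0 → [0,-3,7,-3]
  row2 -= 1·row1 → [0,0,3,-2]
  row3 -= -1·row1 → [0,0,6,-3]
  row3 -= 2·row2 → [0,0,0,1]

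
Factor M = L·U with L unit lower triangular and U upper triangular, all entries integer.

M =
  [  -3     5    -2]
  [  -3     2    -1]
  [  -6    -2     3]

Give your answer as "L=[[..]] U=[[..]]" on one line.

L=[[1,0,0],[1,1,0],[2,4,1]] U=[[-3,5,-2],[0,-3,1],[0,0,3]]

  row1 -= 1·row0 → [0,-3,1]
  row2 -= 2·row0 → [0,-12,7]
  row2 -= 4·row1 → [0,0,3]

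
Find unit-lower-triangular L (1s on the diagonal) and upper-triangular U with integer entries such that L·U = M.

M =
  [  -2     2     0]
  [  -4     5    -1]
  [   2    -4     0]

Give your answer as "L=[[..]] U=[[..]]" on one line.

L=[[1,0,0],[2,1,0],[-1,-2,1]] U=[[-2,2,0],[0,1,-1],[0,0,-2]]

  R1 -= 2·R0 → [0,1,-1]
  R2 -= -1·R0 → [0,-2,0]
  R2 -= -2·R1 → [0,0,-2]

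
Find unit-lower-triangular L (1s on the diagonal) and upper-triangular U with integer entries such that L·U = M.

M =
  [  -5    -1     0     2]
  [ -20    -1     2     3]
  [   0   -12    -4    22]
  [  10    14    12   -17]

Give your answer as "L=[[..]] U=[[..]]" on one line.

L=[[1,0,0,0],[4,1,0,0],[0,-4,1,0],[-2,4,1,1]] U=[[-5,-1,0,2],[0,3,2,-5],[0,0,4,2],[0,0,0,5]]

  R1 -= 4·R0 → [0,3,2,-5]
  R2 -= 0·R0 → [0,-12,-4,22]
  R3 -= -2·R0 → [0,12,12,-13]
  R2 -= -4·R1 → [0,0,4,2]
  R3 -= 4·R1 → [0,0,4,7]
  R3 -= 1·R2 → [0,0,0,5]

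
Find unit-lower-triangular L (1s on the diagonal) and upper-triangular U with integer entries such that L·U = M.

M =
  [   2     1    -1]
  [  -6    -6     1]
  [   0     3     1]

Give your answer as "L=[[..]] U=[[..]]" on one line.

  row1 -= -3·row0 → [0,-3,-2]
  row2 -= 0·row0 → [0,3,1]
  row2 -= -1·row1 → [0,0,-1]

L=[[1,0,0],[-3,1,0],[0,-1,1]] U=[[2,1,-1],[0,-3,-2],[0,0,-1]]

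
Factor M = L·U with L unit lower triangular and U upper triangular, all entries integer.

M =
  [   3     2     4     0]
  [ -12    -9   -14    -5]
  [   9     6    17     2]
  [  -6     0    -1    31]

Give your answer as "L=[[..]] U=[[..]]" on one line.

  r1 -= -4·r0 → [0,-1,2,-5]
  r2 -= 3·r0 → [0,0,5,2]
  r3 -= -2·r0 → [0,4,7,31]
  r2 -= 0·r1 → [0,0,5,2]
  r3 -= -4·r1 → [0,0,15,11]
  r3 -= 3·r2 → [0,0,0,5]

L=[[1,0,0,0],[-4,1,0,0],[3,0,1,0],[-2,-4,3,1]] U=[[3,2,4,0],[0,-1,2,-5],[0,0,5,2],[0,0,0,5]]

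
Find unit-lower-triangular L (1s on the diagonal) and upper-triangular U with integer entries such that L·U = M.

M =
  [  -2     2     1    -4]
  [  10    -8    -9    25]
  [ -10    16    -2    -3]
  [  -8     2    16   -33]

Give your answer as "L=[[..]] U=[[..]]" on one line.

L=[[1,0,0,0],[-5,1,0,0],[5,3,1,0],[4,-3,0,1]] U=[[-2,2,1,-4],[0,2,-4,5],[0,0,5,2],[0,0,0,-2]]

  R1 -= -5·R0 → [0,2,-4,5]
  R2 -= 5·R0 → [0,6,-7,17]
  R3 -= 4·R0 → [0,-6,12,-17]
  R2 -= 3·R1 → [0,0,5,2]
  R3 -= -3·R1 → [0,0,0,-2]
  R3 -= 0·R2 → [0,0,0,-2]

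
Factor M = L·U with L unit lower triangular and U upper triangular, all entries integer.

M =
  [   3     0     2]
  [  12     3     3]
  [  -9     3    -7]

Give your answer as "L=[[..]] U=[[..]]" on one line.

L=[[1,0,0],[4,1,0],[-3,1,1]] U=[[3,0,2],[0,3,-5],[0,0,4]]

  r1 -= 4·r0 → [0,3,-5]
  r2 -= -3·r0 → [0,3,-1]
  r2 -= 1·r1 → [0,0,4]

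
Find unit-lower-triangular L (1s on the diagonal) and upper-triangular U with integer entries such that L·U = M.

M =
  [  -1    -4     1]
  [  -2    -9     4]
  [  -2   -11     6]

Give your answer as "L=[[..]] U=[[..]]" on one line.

L=[[1,0,0],[2,1,0],[2,3,1]] U=[[-1,-4,1],[0,-1,2],[0,0,-2]]

  R1 -= 2·R0 → [0,-1,2]
  R2 -= 2·R0 → [0,-3,4]
  R2 -= 3·R1 → [0,0,-2]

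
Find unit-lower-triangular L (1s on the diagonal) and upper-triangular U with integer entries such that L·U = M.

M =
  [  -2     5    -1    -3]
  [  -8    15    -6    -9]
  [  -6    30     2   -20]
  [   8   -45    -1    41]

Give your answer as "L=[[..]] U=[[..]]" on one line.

L=[[1,0,0,0],[4,1,0,0],[3,-3,1,0],[-4,5,-5,1]] U=[[-2,5,-1,-3],[0,-5,-2,3],[0,0,-1,-2],[0,0,0,4]]

  row1 -= 4·row0 → [0,-5,-2,3]
  row2 -= 3·row0 → [0,15,5,-11]
  row3 -= -4·row0 → [0,-25,-5,29]
  row2 -= -3·row1 → [0,0,-1,-2]
  row3 -= 5·row1 → [0,0,5,14]
  row3 -= -5·row2 → [0,0,0,4]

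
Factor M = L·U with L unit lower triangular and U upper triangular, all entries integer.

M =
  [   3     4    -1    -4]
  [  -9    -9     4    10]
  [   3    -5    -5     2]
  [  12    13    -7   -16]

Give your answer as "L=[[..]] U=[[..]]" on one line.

L=[[1,0,0,0],[-3,1,0,0],[1,-3,1,0],[4,-1,2,1]] U=[[3,4,-1,-4],[0,3,1,-2],[0,0,-1,0],[0,0,0,-2]]

  R1 -= -3·R0 → [0,3,1,-2]
  R2 -= 1·R0 → [0,-9,-4,6]
  R3 -= 4·R0 → [0,-3,-3,0]
  R2 -= -3·R1 → [0,0,-1,0]
  R3 -= -1·R1 → [0,0,-2,-2]
  R3 -= 2·R2 → [0,0,0,-2]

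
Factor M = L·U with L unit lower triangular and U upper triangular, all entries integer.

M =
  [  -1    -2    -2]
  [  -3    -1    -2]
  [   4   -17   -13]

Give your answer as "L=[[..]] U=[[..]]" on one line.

  r1 -= 3·r0 → [0,5,4]
  r2 -= -4·r0 → [0,-25,-21]
  r2 -= -5·r1 → [0,0,-1]

L=[[1,0,0],[3,1,0],[-4,-5,1]] U=[[-1,-2,-2],[0,5,4],[0,0,-1]]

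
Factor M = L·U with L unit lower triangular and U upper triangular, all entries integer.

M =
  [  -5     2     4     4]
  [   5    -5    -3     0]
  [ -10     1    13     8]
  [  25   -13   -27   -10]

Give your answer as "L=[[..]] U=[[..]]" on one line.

L=[[1,0,0,0],[-1,1,0,0],[2,1,1,0],[-5,1,-2,1]] U=[[-5,2,4,4],[0,-3,1,4],[0,0,4,-4],[0,0,0,-2]]

  r1 -= -1·r0 → [0,-3,1,4]
  r2 -= 2·r0 → [0,-3,5,0]
  r3 -= -5·r0 → [0,-3,-7,10]
  r2 -= 1·r1 → [0,0,4,-4]
  r3 -= 1·r1 → [0,0,-8,6]
  r3 -= -2·r2 → [0,0,0,-2]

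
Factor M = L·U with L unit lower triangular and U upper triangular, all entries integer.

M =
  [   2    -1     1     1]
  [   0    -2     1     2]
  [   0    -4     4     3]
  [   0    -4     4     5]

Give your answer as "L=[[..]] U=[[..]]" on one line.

L=[[1,0,0,0],[0,1,0,0],[0,2,1,0],[0,2,1,1]] U=[[2,-1,1,1],[0,-2,1,2],[0,0,2,-1],[0,0,0,2]]

  row1 -= 0·row0 → [0,-2,1,2]
  row2 -= 0·row0 → [0,-4,4,3]
  row3 -= 0·row0 → [0,-4,4,5]
  row2 -= 2·row1 → [0,0,2,-1]
  row3 -= 2·row1 → [0,0,2,1]
  row3 -= 1·row2 → [0,0,0,2]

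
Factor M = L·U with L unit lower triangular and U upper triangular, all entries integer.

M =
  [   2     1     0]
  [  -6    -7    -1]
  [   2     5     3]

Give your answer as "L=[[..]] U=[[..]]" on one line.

  R1 -= -3·R0 → [0,-4,-1]
  R2 -= 1·R0 → [0,4,3]
  R2 -= -1·R1 → [0,0,2]

L=[[1,0,0],[-3,1,0],[1,-1,1]] U=[[2,1,0],[0,-4,-1],[0,0,2]]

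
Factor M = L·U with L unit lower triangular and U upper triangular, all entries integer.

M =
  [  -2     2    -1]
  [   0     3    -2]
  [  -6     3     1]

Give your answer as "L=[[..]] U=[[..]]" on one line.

  R1 -= 0·R0 → [0,3,-2]
  R2 -= 3·R0 → [0,-3,4]
  R2 -= -1·R1 → [0,0,2]

L=[[1,0,0],[0,1,0],[3,-1,1]] U=[[-2,2,-1],[0,3,-2],[0,0,2]]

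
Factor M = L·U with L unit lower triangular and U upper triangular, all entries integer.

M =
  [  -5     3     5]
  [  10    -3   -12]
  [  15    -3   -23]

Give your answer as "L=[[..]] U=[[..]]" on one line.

L=[[1,0,0],[-2,1,0],[-3,2,1]] U=[[-5,3,5],[0,3,-2],[0,0,-4]]

  r1 -= -2·r0 → [0,3,-2]
  r2 -= -3·r0 → [0,6,-8]
  r2 -= 2·r1 → [0,0,-4]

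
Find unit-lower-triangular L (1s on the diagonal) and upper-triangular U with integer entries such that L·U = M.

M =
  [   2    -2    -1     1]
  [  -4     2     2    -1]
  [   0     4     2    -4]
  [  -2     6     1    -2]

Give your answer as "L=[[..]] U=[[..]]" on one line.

  row1 -= -2·row0 → [0,-2,0,1]
  row2 -= 0·row0 → [0,4,2,-4]
  row3 -= -1·row0 → [0,4,0,-1]
  row2 -= -2·row1 → [0,0,2,-2]
  row3 -= -2·row1 → [0,0,0,1]
  row3 -= 0·row2 → [0,0,0,1]

L=[[1,0,0,0],[-2,1,0,0],[0,-2,1,0],[-1,-2,0,1]] U=[[2,-2,-1,1],[0,-2,0,1],[0,0,2,-2],[0,0,0,1]]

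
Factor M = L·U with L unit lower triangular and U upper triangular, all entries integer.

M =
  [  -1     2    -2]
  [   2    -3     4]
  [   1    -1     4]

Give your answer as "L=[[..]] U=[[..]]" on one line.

  row1 -= -2·row0 → [0,1,0]
  row2 -= -1·row0 → [0,1,2]
  row2 -= 1·row1 → [0,0,2]

L=[[1,0,0],[-2,1,0],[-1,1,1]] U=[[-1,2,-2],[0,1,0],[0,0,2]]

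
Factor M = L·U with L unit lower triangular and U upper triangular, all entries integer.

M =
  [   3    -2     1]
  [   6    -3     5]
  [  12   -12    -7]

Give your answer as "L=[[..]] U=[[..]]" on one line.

  R1 -= 2·R0 → [0,1,3]
  R2 -= 4·R0 → [0,-4,-11]
  R2 -= -4·R1 → [0,0,1]

L=[[1,0,0],[2,1,0],[4,-4,1]] U=[[3,-2,1],[0,1,3],[0,0,1]]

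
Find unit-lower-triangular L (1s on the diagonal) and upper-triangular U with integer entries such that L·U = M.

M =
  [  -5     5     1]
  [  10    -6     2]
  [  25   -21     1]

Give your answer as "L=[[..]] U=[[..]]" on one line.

  row1 -= -2·row0 → [0,4,4]
  row2 -= -5·row0 → [0,4,6]
  row2 -= 1·row1 → [0,0,2]

L=[[1,0,0],[-2,1,0],[-5,1,1]] U=[[-5,5,1],[0,4,4],[0,0,2]]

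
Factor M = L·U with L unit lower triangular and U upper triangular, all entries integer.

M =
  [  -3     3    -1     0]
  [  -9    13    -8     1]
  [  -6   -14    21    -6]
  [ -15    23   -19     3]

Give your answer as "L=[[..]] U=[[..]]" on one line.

  R1 -= 3·R0 → [0,4,-5,1]
  R2 -= 2·R0 → [0,-20,23,-6]
  R3 -= 5·R0 → [0,8,-14,3]
  R2 -= -5·R1 → [0,0,-2,-1]
  R3 -= 2·R1 → [0,0,-4,1]
  R3 -= 2·R2 → [0,0,0,3]

L=[[1,0,0,0],[3,1,0,0],[2,-5,1,0],[5,2,2,1]] U=[[-3,3,-1,0],[0,4,-5,1],[0,0,-2,-1],[0,0,0,3]]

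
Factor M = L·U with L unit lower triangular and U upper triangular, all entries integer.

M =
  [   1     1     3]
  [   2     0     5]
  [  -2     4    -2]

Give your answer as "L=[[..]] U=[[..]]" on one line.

L=[[1,0,0],[2,1,0],[-2,-3,1]] U=[[1,1,3],[0,-2,-1],[0,0,1]]

  row1 -= 2·row0 → [0,-2,-1]
  row2 -= -2·row0 → [0,6,4]
  row2 -= -3·row1 → [0,0,1]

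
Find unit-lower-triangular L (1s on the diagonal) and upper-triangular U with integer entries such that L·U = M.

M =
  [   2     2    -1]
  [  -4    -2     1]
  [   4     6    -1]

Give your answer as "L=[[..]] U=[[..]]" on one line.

  R1 -= -2·R0 → [0,2,-1]
  R2 -= 2·R0 → [0,2,1]
  R2 -= 1·R1 → [0,0,2]

L=[[1,0,0],[-2,1,0],[2,1,1]] U=[[2,2,-1],[0,2,-1],[0,0,2]]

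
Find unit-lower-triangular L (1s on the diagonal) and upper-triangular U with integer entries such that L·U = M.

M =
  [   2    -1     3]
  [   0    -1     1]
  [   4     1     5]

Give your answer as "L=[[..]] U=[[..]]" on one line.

  row1 -= 0·row0 → [0,-1,1]
  row2 -= 2·row0 → [0,3,-1]
  row2 -= -3·row1 → [0,0,2]

L=[[1,0,0],[0,1,0],[2,-3,1]] U=[[2,-1,3],[0,-1,1],[0,0,2]]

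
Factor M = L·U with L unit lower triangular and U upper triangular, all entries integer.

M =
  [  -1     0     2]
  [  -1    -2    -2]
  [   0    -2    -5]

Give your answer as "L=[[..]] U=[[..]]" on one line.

  row1 -= 1·row0 → [0,-2,-4]
  row2 -= 0·row0 → [0,-2,-5]
  row2 -= 1·row1 → [0,0,-1]

L=[[1,0,0],[1,1,0],[0,1,1]] U=[[-1,0,2],[0,-2,-4],[0,0,-1]]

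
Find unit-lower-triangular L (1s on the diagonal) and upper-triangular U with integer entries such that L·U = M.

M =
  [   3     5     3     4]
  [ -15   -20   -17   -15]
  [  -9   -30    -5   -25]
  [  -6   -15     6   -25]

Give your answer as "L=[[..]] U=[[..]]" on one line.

  r1 -= -5·r0 → [0,5,-2,5]
  r2 -= -3·r0 → [0,-15,4,-13]
  r3 -= -2·r0 → [0,-5,12,-17]
  r2 -= -3·r1 → [0,0,-2,2]
  r3 -= -1·r1 → [0,0,10,-12]
  r3 -= -5·r2 → [0,0,0,-2]

L=[[1,0,0,0],[-5,1,0,0],[-3,-3,1,0],[-2,-1,-5,1]] U=[[3,5,3,4],[0,5,-2,5],[0,0,-2,2],[0,0,0,-2]]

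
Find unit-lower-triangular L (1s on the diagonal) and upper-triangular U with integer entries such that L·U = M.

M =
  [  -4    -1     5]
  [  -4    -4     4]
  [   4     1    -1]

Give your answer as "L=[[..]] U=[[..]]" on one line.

  r1 -= 1·r0 → [0,-3,-1]
  r2 -= -1·r0 → [0,0,4]
  r2 -= 0·r1 → [0,0,4]

L=[[1,0,0],[1,1,0],[-1,0,1]] U=[[-4,-1,5],[0,-3,-1],[0,0,4]]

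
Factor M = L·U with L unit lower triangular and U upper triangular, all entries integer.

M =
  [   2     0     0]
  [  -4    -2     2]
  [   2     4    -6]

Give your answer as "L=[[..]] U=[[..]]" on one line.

L=[[1,0,0],[-2,1,0],[1,-2,1]] U=[[2,0,0],[0,-2,2],[0,0,-2]]

  row1 -= -2·row0 → [0,-2,2]
  row2 -= 1·row0 → [0,4,-6]
  row2 -= -2·row1 → [0,0,-2]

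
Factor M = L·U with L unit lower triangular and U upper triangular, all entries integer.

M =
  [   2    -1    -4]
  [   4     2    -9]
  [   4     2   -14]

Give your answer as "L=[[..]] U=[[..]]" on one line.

  R1 -= 2·R0 → [0,4,-1]
  R2 -= 2·R0 → [0,4,-6]
  R2 -= 1·R1 → [0,0,-5]

L=[[1,0,0],[2,1,0],[2,1,1]] U=[[2,-1,-4],[0,4,-1],[0,0,-5]]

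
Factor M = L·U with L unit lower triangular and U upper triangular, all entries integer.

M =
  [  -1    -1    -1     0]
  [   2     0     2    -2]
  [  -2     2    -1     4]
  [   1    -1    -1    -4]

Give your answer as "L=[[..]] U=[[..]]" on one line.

  row1 -= -2·row0 → [0,-2,0,-2]
  row2 -= 2·row0 → [0,4,1,4]
  row3 -= -1·row0 → [0,-2,-2,-4]
  row2 -= -2·row1 → [0,0,1,0]
  row3 -= 1·row1 → [0,0,-2,-2]
  row3 -= -2·row2 → [0,0,0,-2]

L=[[1,0,0,0],[-2,1,0,0],[2,-2,1,0],[-1,1,-2,1]] U=[[-1,-1,-1,0],[0,-2,0,-2],[0,0,1,0],[0,0,0,-2]]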